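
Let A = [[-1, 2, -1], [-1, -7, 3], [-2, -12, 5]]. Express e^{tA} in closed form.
e^{tA} = [[e^{-t}, 2*t*e^{-t}, -t*e^{-t}], [-t*e^{-t}, (-t^2 - 6*t + 1)*e^{-t}, t*(t + 6)*e^{-t}/2], [-2*t*e^{-t}, 2*t*(-t - 6)*e^{-t}, (t^2 + 6*t + 1)*e^{-t}]]

A has Jordan form J = [[-1, 1, 0], [0, -1, 1], [0, 0, -1]] with A = PJP^{-1}, so e^{tA} = P e^{tJ} P^{-1}.

For a Jordan block J_k(λ), e^{tJ_k(λ)} = e^{λt} · (I + tN + t^2 N^2/2! + ... + t^{k-1} N^{k-1}/(k-1)!) where N is the nilpotent superdiagonal part.

Assembling the blocks and conjugating back gives the entries of e^{tA} as shown above.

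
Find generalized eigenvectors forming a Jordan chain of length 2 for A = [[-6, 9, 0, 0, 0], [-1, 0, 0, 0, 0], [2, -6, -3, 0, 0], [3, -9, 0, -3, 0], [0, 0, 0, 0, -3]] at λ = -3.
We seek v_1 ∈ ker((A + 3I)^2) \ ker(A + 3I), then set v_{i+1} = (A + 3I) v_i.

One such chain is v_1 = [[4, 1, -2, -2, 0]]^T, v_2 = [[-3, -1, 2, 3, 0]]^T. Check: (A + 3I) v_2 = [[0, 0, 0, 0, 0]]^T = 0.

v_1 = [[4, 1, -2, -2, 0]]^T, v_2 = [[-3, -1, 2, 3, 0]]^T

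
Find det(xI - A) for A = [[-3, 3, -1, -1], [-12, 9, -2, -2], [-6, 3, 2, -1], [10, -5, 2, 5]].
xI - A = [[x + 3, -3, 1, 1], [12, x - 9, 2, 2], [6, -3, x - 2, 1], [-10, 5, -2, x - 5]].

Expanding det(xI - A) along the first row:
det(xI - A) = + (x + 3)·det([[x - 9, 2, 2], [-3, x - 2, 1], [5, -2, x - 5]]) - (-3)·det([[12, 2, 2], [6, x - 2, 1], [-10, -2, x - 5]]) + (1)·det([[12, x - 9, 2], [6, -3, 1], [-10, 5, x - 5]]) - (1)·det([[12, x - 9, 2], [6, -3, x - 2], [-10, 5, -2]]).

Evaluating gives χ_A(x) = x^4 - 13x^3 + 63x^2 - 135x + 108 = (x - 4)(x - 3)^3.

χ_A(x) = (x - 4)(x - 3)^3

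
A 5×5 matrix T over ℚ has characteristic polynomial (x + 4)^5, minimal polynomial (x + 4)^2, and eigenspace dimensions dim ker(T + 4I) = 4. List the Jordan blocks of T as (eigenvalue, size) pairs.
Jordan blocks: (-4, 2), (-4, 1), (-4, 1), (-4, 1)

λ = -4: algebraic multiplicity 5 (exponent in χ_T), largest block size 2 (exponent in m_T), 4 blocks (geometric multiplicity). These force block sizes [2, 1, 1, 1].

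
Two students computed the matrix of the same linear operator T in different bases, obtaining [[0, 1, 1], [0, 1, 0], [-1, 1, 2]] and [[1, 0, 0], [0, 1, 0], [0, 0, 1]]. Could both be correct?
No.

Both have characteristic polynomial (x - 1)^3, but the minimal polynomial of A is (x - 1)^2 while the minimal polynomial of B is x - 1. The minimal polynomial is a similarity invariant, so A and B are not similar.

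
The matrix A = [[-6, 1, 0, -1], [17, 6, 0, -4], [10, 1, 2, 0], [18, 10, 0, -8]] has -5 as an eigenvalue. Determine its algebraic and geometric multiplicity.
algebraic multiplicity 2, geometric multiplicity 1

The characteristic polynomial is (x - 2)^2(x + 5)^2, so the factor x + 5 appears with exponent 2: the algebraic multiplicity is 2.

rank(A + 5I) = 3, so the eigenspace has dimension 4 - 3 = 1: the geometric multiplicity is 1.

Since 1 < 2, A is not diagonalizable.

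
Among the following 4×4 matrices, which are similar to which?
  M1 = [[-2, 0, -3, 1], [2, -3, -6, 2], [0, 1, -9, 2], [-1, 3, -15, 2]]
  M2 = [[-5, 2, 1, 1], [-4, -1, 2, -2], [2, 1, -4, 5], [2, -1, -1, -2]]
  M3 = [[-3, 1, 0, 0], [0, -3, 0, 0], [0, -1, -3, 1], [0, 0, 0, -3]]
1 class: {M1, M2, M3}

Characteristic polynomials: χ_{M1} = (x + 3)^4, χ_{M2} = (x + 3)^4, χ_{M3} = (x + 3)^4.

{M1, M2, M3}: invariant factors (x + 3)^2, (x + 3)^2.

Matrices are similar if and only if their invariant-factor lists agree; the partition into similarity classes is {M1, M2, M3}.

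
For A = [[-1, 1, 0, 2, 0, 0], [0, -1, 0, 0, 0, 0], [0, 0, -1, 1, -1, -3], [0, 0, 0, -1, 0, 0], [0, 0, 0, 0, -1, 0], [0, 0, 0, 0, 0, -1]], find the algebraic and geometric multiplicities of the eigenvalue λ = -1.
The characteristic polynomial is (x + 1)^6, so the factor x + 1 appears with exponent 6: the algebraic multiplicity is 6.

rank(A + I) = 2, so the eigenspace has dimension 6 - 2 = 4: the geometric multiplicity is 4.

Since 4 < 6, A is not diagonalizable.

algebraic multiplicity 6, geometric multiplicity 4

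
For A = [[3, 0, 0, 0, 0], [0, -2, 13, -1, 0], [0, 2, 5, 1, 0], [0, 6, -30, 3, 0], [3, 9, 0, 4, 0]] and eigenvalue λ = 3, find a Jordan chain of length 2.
v_1 = [[0, -2, 0, 5, 1]]^T, v_2 = [[0, 5, 1, -12, -1]]^T

We seek v_1 ∈ ker((A - 3I)^2) \ ker(A - 3I), then set v_{i+1} = (A - 3I) v_i.

One such chain is v_1 = [[0, -2, 0, 5, 1]]^T, v_2 = [[0, 5, 1, -12, -1]]^T. Check: (A - 3I) v_2 = [[0, 0, 0, 0, 0]]^T = 0.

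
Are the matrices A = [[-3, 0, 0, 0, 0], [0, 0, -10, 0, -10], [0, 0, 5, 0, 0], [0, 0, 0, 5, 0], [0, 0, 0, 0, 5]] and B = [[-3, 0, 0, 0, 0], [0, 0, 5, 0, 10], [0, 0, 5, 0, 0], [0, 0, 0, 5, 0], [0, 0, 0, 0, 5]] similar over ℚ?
Two matrices over a field are similar if and only if they have the same invariant factors.

Both A and B have characteristic polynomial x(x - 5)^3(x + 3) and minimal polynomial x(x - 5)(x + 3). Computing further, both have invariant factors x - 5, x - 5, x(x - 5)(x + 3). Hence A and B are similar.

Yes.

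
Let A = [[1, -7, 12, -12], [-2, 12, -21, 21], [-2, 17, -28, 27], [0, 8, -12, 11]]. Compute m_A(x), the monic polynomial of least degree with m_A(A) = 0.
m_A(x) = (x + 1)^3

The characteristic polynomial factors as (x + 1)^4. The minimal polynomial is ∏(x - λ)^{k_λ} where k_λ is the size of the largest Jordan block at λ.

For λ = -1: rank(A + I) = 2, and the largest Jordan block has size 3 (the smallest k with rank((A + I)^k) = rank((A + I)^(k+1))).

So m_A(x) = (x + 1)^3.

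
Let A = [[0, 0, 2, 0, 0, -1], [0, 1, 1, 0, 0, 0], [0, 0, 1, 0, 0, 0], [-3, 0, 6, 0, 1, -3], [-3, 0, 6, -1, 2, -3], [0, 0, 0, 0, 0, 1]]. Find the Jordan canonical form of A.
J = [[0, 0, 0, 0, 0, 0], [0, 1, 1, 0, 0, 0], [0, 0, 1, 0, 0, 0], [0, 0, 0, 1, 1, 0], [0, 0, 0, 0, 1, 0], [0, 0, 0, 0, 0, 1]]

The characteristic polynomial is det(xI - A) = x(x - 1)^5, so the eigenvalues are 0 (algebraic multiplicity 1), 1 (algebraic multiplicity 5).

For λ = 0: algebraic multiplicity 1 gives one 1×1 block.

For λ = 1: rank(A - I) = 3, rank((A - I)^2) = 1. The eigenspace has dimension 6 - 3 = 3, so there are 3 Jordan blocks; the rank sequence gives block sizes [2, 2, 1].

Assembling the blocks gives the Jordan form J above.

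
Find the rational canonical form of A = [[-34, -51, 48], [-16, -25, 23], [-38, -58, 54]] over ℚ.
R = [[0, 0, -2], [1, 0, -6], [0, 1, -5]]

The invariant factors of A (the non-unit diagonal entries of the Smith normal form of xI - A over ℚ[x]) are (x + 1)(x^2 + 4x + 2), each dividing the next. The characteristic polynomial is their product, (x + 1)(x^2 + 4x + 2).

The rational canonical form is the block-diagonal matrix of companion matrices C(f_i):
R = [[0, 0, -2], [1, 0, -6], [0, 1, -5]].

Note the characteristic polynomial does not split into linear factors over ℚ, so A has no Jordan form over ℚ; the rational canonical form exists over any field.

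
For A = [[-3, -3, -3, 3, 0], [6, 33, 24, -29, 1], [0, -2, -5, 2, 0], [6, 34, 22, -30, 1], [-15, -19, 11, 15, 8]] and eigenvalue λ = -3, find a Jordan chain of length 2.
We seek v_1 ∈ ker((A + 3I)^2) \ ker(A + 3I), then set v_{i+1} = (A + 3I) v_i.

One such chain is v_1 = [[-2, -2, 0, -3, -2]]^T, v_2 = [[-3, 1, -2, -1, 1]]^T. Check: (A + 3I) v_2 = [[0, 0, 0, 0, 0]]^T = 0.

v_1 = [[-2, -2, 0, -3, -2]]^T, v_2 = [[-3, 1, -2, -1, 1]]^T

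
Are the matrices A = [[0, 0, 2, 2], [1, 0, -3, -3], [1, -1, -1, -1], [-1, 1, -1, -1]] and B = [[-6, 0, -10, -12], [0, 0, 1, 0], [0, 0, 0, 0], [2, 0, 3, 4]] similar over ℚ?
Both have characteristic polynomial x^3(x + 2), but the minimal polynomial of A is x^3(x + 2) while the minimal polynomial of B is x^2(x + 2). The minimal polynomial is a similarity invariant, so A and B are not similar.

No.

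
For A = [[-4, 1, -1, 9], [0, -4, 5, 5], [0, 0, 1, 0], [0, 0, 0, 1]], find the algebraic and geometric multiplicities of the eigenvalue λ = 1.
The characteristic polynomial is (x - 1)^2(x + 4)^2, so the factor x - 1 appears with exponent 2: the algebraic multiplicity is 2.

rank(A - I) = 2, so the eigenspace has dimension 4 - 2 = 2: the geometric multiplicity is 2.

algebraic multiplicity 2, geometric multiplicity 2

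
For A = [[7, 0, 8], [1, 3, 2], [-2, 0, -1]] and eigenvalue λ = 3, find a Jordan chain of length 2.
We seek v_1 ∈ ker((A - 3I)^2) \ ker(A - 3I), then set v_{i+1} = (A - 3I) v_i.

One such chain is v_1 = [[-3, -1, 1]]^T, v_2 = [[-4, -1, 2]]^T. Check: (A - 3I) v_2 = [[0, 0, 0]]^T = 0.

v_1 = [[-3, -1, 1]]^T, v_2 = [[-4, -1, 2]]^T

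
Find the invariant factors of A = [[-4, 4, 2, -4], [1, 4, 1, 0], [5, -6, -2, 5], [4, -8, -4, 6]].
(x - 2)^3(x + 2)

The Jordan structure of A has elementary divisors (x + 2), (x - 2)^3. Arranging the block sizes at each eigenvalue in decreasing order and taking row products gives the invariant factors.

Invariant factors (smallest first, each dividing the next): (x - 2)^3(x + 2).

Check: the last factor (x - 2)^3(x + 2) is the minimal polynomial, and the product (x - 2)^3(x + 2) is the characteristic polynomial.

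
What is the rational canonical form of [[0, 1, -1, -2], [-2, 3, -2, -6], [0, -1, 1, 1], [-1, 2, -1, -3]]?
R = [[0, 0, 0, -1], [1, 0, 0, 3], [0, 1, 0, -2], [0, 0, 1, 1]]

The invariant factors of A (the non-unit diagonal entries of the Smith normal form of xI - A over ℚ[x]) are (x - 1)(x^3 + 2x - 1), each dividing the next. The characteristic polynomial is their product, (x - 1)(x^3 + 2x - 1).

The rational canonical form is the block-diagonal matrix of companion matrices C(f_i):
R = [[0, 0, 0, -1], [1, 0, 0, 3], [0, 1, 0, -2], [0, 0, 1, 1]].

Note the characteristic polynomial does not split into linear factors over ℚ, so A has no Jordan form over ℚ; the rational canonical form exists over any field.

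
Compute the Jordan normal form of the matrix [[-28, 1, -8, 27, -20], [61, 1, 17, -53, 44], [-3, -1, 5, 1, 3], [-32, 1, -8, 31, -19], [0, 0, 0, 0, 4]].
J = [[-3, 0, 0, 0, 0], [0, 4, 1, 0, 0], [0, 0, 4, 0, 0], [0, 0, 0, 4, 1], [0, 0, 0, 0, 4]]

The characteristic polynomial is det(xI - A) = (x - 4)^4(x + 3), so the eigenvalues are -3 (algebraic multiplicity 1), 4 (algebraic multiplicity 4).

For λ = -3: algebraic multiplicity 1 gives one 1×1 block.

For λ = 4: rank(A - 4I) = 3, rank((A - 4I)^2) = 1. The eigenspace has dimension 5 - 3 = 2, so there are 2 Jordan blocks; the rank sequence gives block sizes [2, 2].

Assembling the blocks gives the Jordan form J above.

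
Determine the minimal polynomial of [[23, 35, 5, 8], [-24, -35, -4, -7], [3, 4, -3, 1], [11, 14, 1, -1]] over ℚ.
The characteristic polynomial factors as (x + 4)^4. The minimal polynomial is ∏(x - λ)^{k_λ} where k_λ is the size of the largest Jordan block at λ.

For λ = -4: rank(A + 4I) = 2, and the largest Jordan block has size 3 (the smallest k with rank((A + 4I)^k) = rank((A + 4I)^(k+1))).

So m_A(x) = (x + 4)^3.

m_A(x) = (x + 4)^3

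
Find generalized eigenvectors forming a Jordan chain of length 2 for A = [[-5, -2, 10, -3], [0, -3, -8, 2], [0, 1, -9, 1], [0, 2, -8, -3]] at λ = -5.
v_1 = [[2, 1, 0, -1]]^T, v_2 = [[1, 0, 0, 0]]^T

We seek v_1 ∈ ker((A + 5I)^2) \ ker(A + 5I), then set v_{i+1} = (A + 5I) v_i.

One such chain is v_1 = [[2, 1, 0, -1]]^T, v_2 = [[1, 0, 0, 0]]^T. Check: (A + 5I) v_2 = [[0, 0, 0, 0]]^T = 0.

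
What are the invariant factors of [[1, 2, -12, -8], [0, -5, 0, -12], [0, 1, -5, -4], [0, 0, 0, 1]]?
x - 1, (x - 1)(x + 5)^2

The Jordan structure of A has elementary divisors (x + 5)^2, (x - 1), (x - 1). Arranging the block sizes at each eigenvalue in decreasing order and taking row products gives the invariant factors.

Invariant factors (smallest first, each dividing the next): x - 1, (x - 1)(x + 5)^2.

Check: the last factor (x - 1)(x + 5)^2 is the minimal polynomial, and the product (x - 1)^2(x + 5)^2 is the characteristic polynomial.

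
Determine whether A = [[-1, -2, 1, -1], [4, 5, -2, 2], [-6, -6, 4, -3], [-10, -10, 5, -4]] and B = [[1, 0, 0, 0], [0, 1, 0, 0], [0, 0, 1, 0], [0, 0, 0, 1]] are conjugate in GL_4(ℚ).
Both have characteristic polynomial (x - 1)^4, but the minimal polynomial of A is (x - 1)^2 while the minimal polynomial of B is x - 1. The minimal polynomial is a similarity invariant, so A and B are not similar.

No.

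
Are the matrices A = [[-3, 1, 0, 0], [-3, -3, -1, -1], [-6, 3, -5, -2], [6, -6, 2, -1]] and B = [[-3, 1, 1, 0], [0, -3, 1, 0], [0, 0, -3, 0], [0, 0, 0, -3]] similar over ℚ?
Two matrices over a field are similar if and only if they have the same invariant factors.

Both A and B have characteristic polynomial (x + 3)^4 and minimal polynomial (x + 3)^3. Computing further, both have invariant factors x + 3, (x + 3)^3. Hence A and B are similar.

Yes.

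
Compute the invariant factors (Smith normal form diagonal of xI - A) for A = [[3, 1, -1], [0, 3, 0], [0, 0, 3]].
x - 3, (x - 3)^2

The Jordan structure of A has elementary divisors (x - 3)^2, (x - 3). Arranging the block sizes at each eigenvalue in decreasing order and taking row products gives the invariant factors.

Invariant factors (smallest first, each dividing the next): x - 3, (x - 3)^2.

Check: the last factor (x - 3)^2 is the minimal polynomial, and the product (x - 3)^3 is the characteristic polynomial.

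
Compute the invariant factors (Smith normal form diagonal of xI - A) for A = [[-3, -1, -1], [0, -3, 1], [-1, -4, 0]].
The Jordan structure of A has elementary divisors (x + 2)^3. Arranging the block sizes at each eigenvalue in decreasing order and taking row products gives the invariant factors.

Invariant factors (smallest first, each dividing the next): (x + 2)^3.

Check: the last factor (x + 2)^3 is the minimal polynomial, and the product (x + 2)^3 is the characteristic polynomial.

(x + 2)^3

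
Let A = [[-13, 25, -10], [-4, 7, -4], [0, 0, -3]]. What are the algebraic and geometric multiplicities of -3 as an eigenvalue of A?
algebraic multiplicity 3, geometric multiplicity 2

The characteristic polynomial is (x + 3)^3, so the factor x + 3 appears with exponent 3: the algebraic multiplicity is 3.

rank(A + 3I) = 1, so the eigenspace has dimension 3 - 1 = 2: the geometric multiplicity is 2.

Since 2 < 3, A is not diagonalizable.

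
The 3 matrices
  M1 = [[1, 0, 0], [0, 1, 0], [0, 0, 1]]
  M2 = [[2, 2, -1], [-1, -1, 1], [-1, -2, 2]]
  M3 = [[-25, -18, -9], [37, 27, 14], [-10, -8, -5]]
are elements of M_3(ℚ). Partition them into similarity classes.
3 classes: {M1}, {M2}, {M3}

Characteristic polynomials: χ_{M1} = (x - 1)^3, χ_{M2} = (x - 1)^3, χ_{M3} = (x + 1)^3.

{M1}: invariant factors x - 1, x - 1, x - 1.

{M2}: invariant factors x - 1, (x - 1)^2.

{M3}: invariant factors (x + 1)^3.

Matrices are similar if and only if their invariant-factor lists agree; the partition into similarity classes is {M1}, {M2}, {M3}.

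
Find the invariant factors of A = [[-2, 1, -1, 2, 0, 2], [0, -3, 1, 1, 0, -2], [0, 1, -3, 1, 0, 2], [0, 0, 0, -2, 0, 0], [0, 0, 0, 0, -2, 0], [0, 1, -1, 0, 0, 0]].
x + 2, x + 2, (x + 2)^2, (x + 2)^2

The Jordan structure of A has elementary divisors (x + 2)^2, (x + 2)^2, (x + 2), (x + 2). Arranging the block sizes at each eigenvalue in decreasing order and taking row products gives the invariant factors.

Invariant factors (smallest first, each dividing the next): x + 2, x + 2, (x + 2)^2, (x + 2)^2.

Check: the last factor (x + 2)^2 is the minimal polynomial, and the product (x + 2)^6 is the characteristic polynomial.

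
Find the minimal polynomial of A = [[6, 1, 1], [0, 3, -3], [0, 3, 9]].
m_A(x) = (x - 6)^2

The characteristic polynomial factors as (x - 6)^3. The minimal polynomial is ∏(x - λ)^{k_λ} where k_λ is the size of the largest Jordan block at λ.

For λ = 6: rank(A - 6I) = 1, and the largest Jordan block has size 2 (the smallest k with rank((A - 6I)^k) = rank((A - 6I)^(k+1))).

So m_A(x) = (x - 6)^2.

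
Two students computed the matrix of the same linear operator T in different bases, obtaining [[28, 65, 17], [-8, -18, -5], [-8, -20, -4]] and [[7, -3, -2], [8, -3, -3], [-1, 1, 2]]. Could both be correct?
Two matrices over a field are similar if and only if they have the same invariant factors.

Both A and B have characteristic polynomial (x - 2)^3 and minimal polynomial (x - 2)^3. Computing further, both have invariant factors (x - 2)^3. Hence A and B are similar.

Yes.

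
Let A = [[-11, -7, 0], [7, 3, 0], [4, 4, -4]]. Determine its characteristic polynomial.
xI - A = [[x + 11, 7, 0], [-7, x - 3, 0], [-4, -4, x + 4]].

Expanding det(xI - A) along the first row:
det(xI - A) = + (x + 11)·det([[x - 3, 0], [-4, x + 4]]) - (7)·det([[-7, 0], [-4, x + 4]]) + (0)·det([[-7, x - 3], [-4, -4]]).

Evaluating gives χ_A(x) = x^3 + 12x^2 + 48x + 64 = (x + 4)^3.

χ_A(x) = (x + 4)^3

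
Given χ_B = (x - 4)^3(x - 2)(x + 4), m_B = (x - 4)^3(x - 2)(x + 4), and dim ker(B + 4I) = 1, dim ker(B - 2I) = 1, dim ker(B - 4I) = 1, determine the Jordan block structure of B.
Jordan blocks: (-4, 1), (2, 1), (4, 3)

λ = -4: algebraic multiplicity 1 (exponent in χ_B), largest block size 1 (exponent in m_B), 1 block (geometric multiplicity). This forces block sizes [1].
λ = 2: algebraic multiplicity 1 (exponent in χ_B), largest block size 1 (exponent in m_B), 1 block (geometric multiplicity). This forces block sizes [1].
λ = 4: algebraic multiplicity 3 (exponent in χ_B), largest block size 3 (exponent in m_B), 1 block (geometric multiplicity). This forces block sizes [3].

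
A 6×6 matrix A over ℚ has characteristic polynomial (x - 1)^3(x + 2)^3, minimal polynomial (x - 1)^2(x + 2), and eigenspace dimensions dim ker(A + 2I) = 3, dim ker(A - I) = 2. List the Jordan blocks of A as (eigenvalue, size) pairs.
Jordan blocks: (-2, 1), (-2, 1), (-2, 1), (1, 2), (1, 1)

λ = -2: algebraic multiplicity 3 (exponent in χ_A), largest block size 1 (exponent in m_A), 3 blocks (geometric multiplicity). These force block sizes [1, 1, 1].
λ = 1: algebraic multiplicity 3 (exponent in χ_A), largest block size 2 (exponent in m_A), 2 blocks (geometric multiplicity). These force block sizes [2, 1].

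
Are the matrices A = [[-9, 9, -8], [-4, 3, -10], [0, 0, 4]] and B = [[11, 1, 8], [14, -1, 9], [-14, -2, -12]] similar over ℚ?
Yes.

Two matrices over a field are similar if and only if they have the same invariant factors.

Both A and B have characteristic polynomial (x - 4)(x + 3)^2 and minimal polynomial (x - 4)(x + 3)^2. Computing further, both have invariant factors (x - 4)(x + 3)^2. Hence A and B are similar.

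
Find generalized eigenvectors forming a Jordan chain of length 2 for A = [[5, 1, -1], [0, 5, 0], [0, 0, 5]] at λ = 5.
We seek v_1 ∈ ker((A - 5I)^2) \ ker(A - 5I), then set v_{i+1} = (A - 5I) v_i.

One such chain is v_1 = [[-1, 1, 0]]^T, v_2 = [[1, 0, 0]]^T. Check: (A - 5I) v_2 = [[0, 0, 0]]^T = 0.

v_1 = [[-1, 1, 0]]^T, v_2 = [[1, 0, 0]]^T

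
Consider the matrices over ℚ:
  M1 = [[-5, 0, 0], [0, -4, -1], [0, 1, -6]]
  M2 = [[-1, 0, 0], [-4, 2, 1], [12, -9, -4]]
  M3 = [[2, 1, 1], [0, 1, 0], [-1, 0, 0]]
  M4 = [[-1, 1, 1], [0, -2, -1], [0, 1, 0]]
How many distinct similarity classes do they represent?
3 classes: {M1}, {M2, M4}, {M3}

Characteristic polynomials: χ_{M1} = (x + 5)^3, χ_{M2} = (x + 1)^3, χ_{M3} = (x - 1)^3, χ_{M4} = (x + 1)^3.

{M1}: invariant factors x + 5, (x + 5)^2.

{M2, M4}: invariant factors x + 1, (x + 1)^2.

{M3}: invariant factors (x - 1)^3.

Matrices are similar if and only if their invariant-factor lists agree; the partition into similarity classes is {M1}, {M2, M4}, {M3}.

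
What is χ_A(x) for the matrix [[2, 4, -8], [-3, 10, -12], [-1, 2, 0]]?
xI - A = [[x - 2, -4, 8], [3, x - 10, 12], [1, -2, x]].

Expanding det(xI - A) along the first row:
det(xI - A) = + (x - 2)·det([[x - 10, 12], [-2, x]]) - (-4)·det([[3, 12], [1, x]]) + (8)·det([[3, x - 10], [1, -2]]).

Evaluating gives χ_A(x) = x^3 - 12x^2 + 48x - 64 = (x - 4)^3.

χ_A(x) = (x - 4)^3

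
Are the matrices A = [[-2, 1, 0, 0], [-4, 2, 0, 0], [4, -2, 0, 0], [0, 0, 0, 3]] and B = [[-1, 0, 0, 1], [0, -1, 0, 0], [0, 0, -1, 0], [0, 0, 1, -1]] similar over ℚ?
No.

trace(A) = 3 but trace(B) = -4. The trace is a similarity invariant, so A and B are not similar.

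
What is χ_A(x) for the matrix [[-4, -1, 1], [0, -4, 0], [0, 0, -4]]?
xI - A = [[x + 4, 1, -1], [0, x + 4, 0], [0, 0, x + 4]].

Expanding det(xI - A) along the first row:
det(xI - A) = + (x + 4)·det([[x + 4, 0], [0, x + 4]]) - (1)·det([[0, 0], [0, x + 4]]) + (-1)·det([[0, x + 4], [0, 0]]).

Evaluating gives χ_A(x) = x^3 + 12x^2 + 48x + 64 = (x + 4)^3.

χ_A(x) = (x + 4)^3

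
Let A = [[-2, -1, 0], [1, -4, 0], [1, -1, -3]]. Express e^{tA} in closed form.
A has Jordan form J = [[-3, 1, 0], [0, -3, 0], [0, 0, -3]] with A = PJP^{-1}, so e^{tA} = P e^{tJ} P^{-1}.

For a Jordan block J_k(λ), e^{tJ_k(λ)} = e^{λt} · (I + tN + t^2 N^2/2! + ... + t^{k-1} N^{k-1}/(k-1)!) where N is the nilpotent superdiagonal part.

Assembling the blocks and conjugating back gives the entries of e^{tA} as shown above.

e^{tA} = [[(t + 1)*e^{-3*t}, -t*e^{-3*t}, 0], [t*e^{-3*t}, (1 - t)*e^{-3*t}, 0], [t*e^{-3*t}, -t*e^{-3*t}, e^{-3*t}]]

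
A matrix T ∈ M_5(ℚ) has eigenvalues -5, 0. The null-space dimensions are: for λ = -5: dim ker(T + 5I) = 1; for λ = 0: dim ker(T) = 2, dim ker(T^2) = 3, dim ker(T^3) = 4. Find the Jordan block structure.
Jordan blocks: (-5, 1), (0, 3), (0, 1)

λ = -5: successive nullity increments [1] count blocks of size ≥ k; block sizes are [1].
λ = 0: successive nullity increments [2, 1, 1] count blocks of size ≥ k; block sizes are [3, 1].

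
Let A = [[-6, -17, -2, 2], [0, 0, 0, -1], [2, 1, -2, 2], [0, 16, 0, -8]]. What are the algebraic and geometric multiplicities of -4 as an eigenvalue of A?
algebraic multiplicity 4, geometric multiplicity 2

The characteristic polynomial is (x + 4)^4, so the factor x + 4 appears with exponent 4: the algebraic multiplicity is 4.

rank(A + 4I) = 2, so the eigenspace has dimension 4 - 2 = 2: the geometric multiplicity is 2.

Since 2 < 4, A is not diagonalizable.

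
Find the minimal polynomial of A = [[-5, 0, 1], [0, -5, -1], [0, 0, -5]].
The characteristic polynomial factors as (x + 5)^3. The minimal polynomial is ∏(x - λ)^{k_λ} where k_λ is the size of the largest Jordan block at λ.

For λ = -5: rank(A + 5I) = 1, and the largest Jordan block has size 2 (the smallest k with rank((A + 5I)^k) = rank((A + 5I)^(k+1))).

So m_A(x) = (x + 5)^2.

m_A(x) = (x + 5)^2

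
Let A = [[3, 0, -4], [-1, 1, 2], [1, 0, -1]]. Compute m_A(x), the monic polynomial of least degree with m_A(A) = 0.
m_A(x) = (x - 1)^2

The characteristic polynomial factors as (x - 1)^3. The minimal polynomial is ∏(x - λ)^{k_λ} where k_λ is the size of the largest Jordan block at λ.

For λ = 1: rank(A - I) = 1, and the largest Jordan block has size 2 (the smallest k with rank((A - I)^k) = rank((A - I)^(k+1))).

So m_A(x) = (x - 1)^2.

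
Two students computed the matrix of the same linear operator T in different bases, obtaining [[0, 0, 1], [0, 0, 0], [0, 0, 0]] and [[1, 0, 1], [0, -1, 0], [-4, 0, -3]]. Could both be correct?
trace(A) = 0 but trace(B) = -3. The trace is a similarity invariant, so A and B are not similar.

No.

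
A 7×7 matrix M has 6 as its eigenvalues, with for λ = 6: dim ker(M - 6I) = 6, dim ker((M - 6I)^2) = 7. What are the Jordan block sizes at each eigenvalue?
λ = 6: successive nullity increments [6, 1] count blocks of size ≥ k; block sizes are [2, 1, 1, 1, 1, 1].

Jordan blocks: (6, 2), (6, 1), (6, 1), (6, 1), (6, 1), (6, 1)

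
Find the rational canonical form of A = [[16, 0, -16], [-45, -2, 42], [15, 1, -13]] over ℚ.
The invariant factors of A (the non-unit diagonal entries of the Smith normal form of xI - A over ℚ[x]) are (x - 4)(x - 1)(x + 4), each dividing the next. The characteristic polynomial is their product, (x - 4)(x - 1)(x + 4).

The rational canonical form is the block-diagonal matrix of companion matrices C(f_i):
R = [[0, 0, -16], [1, 0, 16], [0, 1, 1]].

R = [[0, 0, -16], [1, 0, 16], [0, 1, 1]]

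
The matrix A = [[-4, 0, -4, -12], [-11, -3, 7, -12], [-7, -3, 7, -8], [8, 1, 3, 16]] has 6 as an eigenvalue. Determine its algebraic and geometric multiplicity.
The characteristic polynomial is (x - 6)^2(x - 2)^2, so the factor x - 6 appears with exponent 2: the algebraic multiplicity is 2.

rank(A - 6I) = 3, so the eigenspace has dimension 4 - 3 = 1: the geometric multiplicity is 1.

Since 1 < 2, A is not diagonalizable.

algebraic multiplicity 2, geometric multiplicity 1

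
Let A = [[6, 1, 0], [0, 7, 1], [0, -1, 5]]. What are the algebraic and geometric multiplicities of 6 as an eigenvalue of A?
algebraic multiplicity 3, geometric multiplicity 1

The characteristic polynomial is (x - 6)^3, so the factor x - 6 appears with exponent 3: the algebraic multiplicity is 3.

rank(A - 6I) = 2, so the eigenspace has dimension 3 - 2 = 1: the geometric multiplicity is 1.

Since 1 < 3, A is not diagonalizable.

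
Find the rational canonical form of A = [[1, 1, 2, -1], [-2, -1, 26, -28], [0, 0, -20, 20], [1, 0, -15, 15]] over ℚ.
R = [[0, 0, 0, -20], [1, 0, 0, -14], [0, 1, 0, -2], [0, 0, 1, -5]]

The invariant factors of A (the non-unit diagonal entries of the Smith normal form of xI - A over ℚ[x]) are (x + 5)(x^3 + 2x + 4), each dividing the next. The characteristic polynomial is their product, (x + 5)(x^3 + 2x + 4).

The rational canonical form is the block-diagonal matrix of companion matrices C(f_i):
R = [[0, 0, 0, -20], [1, 0, 0, -14], [0, 1, 0, -2], [0, 0, 1, -5]].

Note the characteristic polynomial does not split into linear factors over ℚ, so A has no Jordan form over ℚ; the rational canonical form exists over any field.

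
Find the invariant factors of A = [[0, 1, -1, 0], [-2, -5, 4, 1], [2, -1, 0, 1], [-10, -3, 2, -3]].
The Jordan structure of A has elementary divisors (x + 2)^2, (x + 2)^2. Arranging the block sizes at each eigenvalue in decreasing order and taking row products gives the invariant factors.

Invariant factors (smallest first, each dividing the next): (x + 2)^2, (x + 2)^2.

Check: the last factor (x + 2)^2 is the minimal polynomial, and the product (x + 2)^4 is the characteristic polynomial.

(x + 2)^2, (x + 2)^2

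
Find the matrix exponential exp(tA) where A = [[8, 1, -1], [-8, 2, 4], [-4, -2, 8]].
e^{tA} = [[(2*t + 1)*e^{6*t}, t*e^{6*t}, -t*e^{6*t}], [-8*t*e^{6*t}, (1 - 4*t)*e^{6*t}, 4*t*e^{6*t}], [-4*t*e^{6*t}, -2*t*e^{6*t}, (2*t + 1)*e^{6*t}]]

A has Jordan form J = [[6, 1, 0], [0, 6, 0], [0, 0, 6]] with A = PJP^{-1}, so e^{tA} = P e^{tJ} P^{-1}.

For a Jordan block J_k(λ), e^{tJ_k(λ)} = e^{λt} · (I + tN + t^2 N^2/2! + ... + t^{k-1} N^{k-1}/(k-1)!) where N is the nilpotent superdiagonal part.

Assembling the blocks and conjugating back gives the entries of e^{tA} as shown above.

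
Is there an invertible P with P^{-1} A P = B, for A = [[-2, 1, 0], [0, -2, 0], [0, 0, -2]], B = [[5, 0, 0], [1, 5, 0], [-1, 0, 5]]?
No.

trace(A) = -6 but trace(B) = 15. The trace is a similarity invariant, so A and B are not similar.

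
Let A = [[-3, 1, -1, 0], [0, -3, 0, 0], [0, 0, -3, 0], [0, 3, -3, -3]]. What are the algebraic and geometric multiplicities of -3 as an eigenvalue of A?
algebraic multiplicity 4, geometric multiplicity 3

The characteristic polynomial is (x + 3)^4, so the factor x + 3 appears with exponent 4: the algebraic multiplicity is 4.

rank(A + 3I) = 1, so the eigenspace has dimension 4 - 1 = 3: the geometric multiplicity is 3.

Since 3 < 4, A is not diagonalizable.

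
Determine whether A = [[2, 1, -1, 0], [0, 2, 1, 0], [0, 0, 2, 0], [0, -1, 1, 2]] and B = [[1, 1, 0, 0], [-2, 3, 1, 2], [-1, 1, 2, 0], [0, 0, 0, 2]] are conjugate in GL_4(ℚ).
Yes.

Two matrices over a field are similar if and only if they have the same invariant factors.

Both A and B have characteristic polynomial (x - 2)^4 and minimal polynomial (x - 2)^3. Computing further, both have invariant factors x - 2, (x - 2)^3. Hence A and B are similar.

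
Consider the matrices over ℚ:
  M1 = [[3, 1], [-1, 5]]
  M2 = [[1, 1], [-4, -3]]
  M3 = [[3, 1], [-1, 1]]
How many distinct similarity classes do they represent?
Characteristic polynomials: χ_{M1} = (x - 4)^2, χ_{M2} = (x + 1)^2, χ_{M3} = (x - 2)^2.

{M1}: invariant factors (x - 4)^2.

{M2}: invariant factors (x + 1)^2.

{M3}: invariant factors (x - 2)^2.

Matrices are similar if and only if their invariant-factor lists agree; the partition into similarity classes is {M1}, {M2}, {M3}.

3 classes: {M1}, {M2}, {M3}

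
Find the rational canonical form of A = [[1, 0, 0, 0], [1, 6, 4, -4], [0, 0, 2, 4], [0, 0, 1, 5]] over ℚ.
R = [[0, -6, 0, 0], [1, 7, 0, 0], [0, 0, 0, -6], [0, 0, 1, 7]]

The invariant factors of A (the non-unit diagonal entries of the Smith normal form of xI - A over ℚ[x]) are (x - 6)(x - 1), (x - 6)(x - 1), each dividing the next. The characteristic polynomial is their product, (x - 6)^2(x - 1)^2.

The rational canonical form is the block-diagonal matrix of companion matrices C(f_i):
R = [[0, -6, 0, 0], [1, 7, 0, 0], [0, 0, 0, -6], [0, 0, 1, 7]].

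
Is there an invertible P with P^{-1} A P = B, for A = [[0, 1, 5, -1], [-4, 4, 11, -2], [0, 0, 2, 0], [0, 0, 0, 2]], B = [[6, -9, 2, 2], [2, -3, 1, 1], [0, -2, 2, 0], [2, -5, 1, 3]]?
Yes.

Two matrices over a field are similar if and only if they have the same invariant factors.

Both A and B have characteristic polynomial (x - 2)^4 and minimal polynomial (x - 2)^3. Computing further, both have invariant factors x - 2, (x - 2)^3. Hence A and B are similar.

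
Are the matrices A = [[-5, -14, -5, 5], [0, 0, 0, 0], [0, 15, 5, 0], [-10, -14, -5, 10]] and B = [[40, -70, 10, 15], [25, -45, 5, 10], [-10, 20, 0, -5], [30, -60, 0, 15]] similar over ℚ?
Both have characteristic polynomial x^2(x - 5)^2, but the minimal polynomial of A is x^2(x - 5) while the minimal polynomial of B is x(x - 5). The minimal polynomial is a similarity invariant, so A and B are not similar.

No.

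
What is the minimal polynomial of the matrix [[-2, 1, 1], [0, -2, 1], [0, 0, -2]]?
The characteristic polynomial factors as (x + 2)^3. The minimal polynomial is ∏(x - λ)^{k_λ} where k_λ is the size of the largest Jordan block at λ.

For λ = -2: rank(A + 2I) = 2, and the largest Jordan block has size 3 (the smallest k with rank((A + 2I)^k) = rank((A + 2I)^(k+1))).

So m_A(x) = (x + 2)^3.

m_A(x) = (x + 2)^3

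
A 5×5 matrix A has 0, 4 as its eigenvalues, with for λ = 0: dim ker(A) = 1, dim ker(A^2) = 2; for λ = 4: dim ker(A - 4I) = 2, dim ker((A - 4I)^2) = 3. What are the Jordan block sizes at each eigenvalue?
Jordan blocks: (0, 2), (4, 2), (4, 1)

λ = 0: successive nullity increments [1, 1] count blocks of size ≥ k; block sizes are [2].
λ = 4: successive nullity increments [2, 1] count blocks of size ≥ k; block sizes are [2, 1].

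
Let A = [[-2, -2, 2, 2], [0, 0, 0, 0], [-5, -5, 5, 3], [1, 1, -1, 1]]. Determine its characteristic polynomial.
xI - A = [[x + 2, 2, -2, -2], [0, x, 0, 0], [5, 5, x - 5, -3], [-1, -1, 1, x - 1]].

Expanding det(xI - A) along the first row:
det(xI - A) = + (x + 2)·det([[x, 0, 0], [5, x - 5, -3], [-1, 1, x - 1]]) - (2)·det([[0, 0, 0], [5, x - 5, -3], [-1, 1, x - 1]]) + (-2)·det([[0, x, 0], [5, 5, -3], [-1, -1, x - 1]]) - (-2)·det([[0, x, 0], [5, 5, x - 5], [-1, -1, 1]]).

Evaluating gives χ_A(x) = x^4 - 4x^3 + 4x^2 = x^2(x - 2)^2.

χ_A(x) = x^2(x - 2)^2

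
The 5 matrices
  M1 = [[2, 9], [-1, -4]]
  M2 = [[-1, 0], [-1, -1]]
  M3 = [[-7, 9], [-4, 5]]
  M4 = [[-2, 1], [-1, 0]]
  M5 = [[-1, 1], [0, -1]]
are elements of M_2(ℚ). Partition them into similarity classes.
Characteristic polynomials: χ_{M1} = (x + 1)^2, χ_{M2} = (x + 1)^2, χ_{M3} = (x + 1)^2, χ_{M4} = (x + 1)^2, χ_{M5} = (x + 1)^2.

{M1, M2, M3, M4, M5}: invariant factors (x + 1)^2.

Matrices are similar if and only if their invariant-factor lists agree; the partition into similarity classes is {M1, M2, M3, M4, M5}.

1 class: {M1, M2, M3, M4, M5}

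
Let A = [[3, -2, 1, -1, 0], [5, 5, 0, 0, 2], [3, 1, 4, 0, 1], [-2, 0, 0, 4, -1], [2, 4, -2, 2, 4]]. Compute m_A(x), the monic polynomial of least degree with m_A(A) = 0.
m_A(x) = (x - 4)^3

The characteristic polynomial factors as (x - 4)^5. The minimal polynomial is ∏(x - λ)^{k_λ} where k_λ is the size of the largest Jordan block at λ.

For λ = 4: rank(A - 4I) = 3, and the largest Jordan block has size 3 (the smallest k with rank((A - 4I)^k) = rank((A - 4I)^(k+1))).

So m_A(x) = (x - 4)^3.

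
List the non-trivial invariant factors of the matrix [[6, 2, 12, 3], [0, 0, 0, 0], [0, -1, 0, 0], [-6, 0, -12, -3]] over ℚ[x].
The Jordan structure of A has elementary divisors x^2, x, (x - 3). Arranging the block sizes at each eigenvalue in decreasing order and taking row products gives the invariant factors.

Invariant factors (smallest first, each dividing the next): x, x^2(x - 3).

Check: the last factor x^2(x - 3) is the minimal polynomial, and the product x^3(x - 3) is the characteristic polynomial.

x, x^2(x - 3)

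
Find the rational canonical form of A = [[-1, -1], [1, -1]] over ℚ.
The invariant factors of A (the non-unit diagonal entries of the Smith normal form of xI - A over ℚ[x]) are x^2 + 2x + 2, each dividing the next. The characteristic polynomial is their product, x^2 + 2x + 2.

The rational canonical form is the block-diagonal matrix of companion matrices C(f_i):
R = [[0, -2], [1, -2]].

Note the characteristic polynomial does not split into linear factors over ℚ, so A has no Jordan form over ℚ; the rational canonical form exists over any field.

R = [[0, -2], [1, -2]]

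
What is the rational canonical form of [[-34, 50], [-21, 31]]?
The invariant factors of A (the non-unit diagonal entries of the Smith normal form of xI - A over ℚ[x]) are (x - 1)(x + 4), each dividing the next. The characteristic polynomial is their product, (x - 1)(x + 4).

The rational canonical form is the block-diagonal matrix of companion matrices C(f_i):
R = [[0, 4], [1, -3]].

R = [[0, 4], [1, -3]]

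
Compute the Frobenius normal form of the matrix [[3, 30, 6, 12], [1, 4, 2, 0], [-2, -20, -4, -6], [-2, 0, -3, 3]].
R = [[0, -6, 0, 0], [1, 3, 0, 0], [0, 0, 0, -6], [0, 0, 1, 3]]

The invariant factors of A (the non-unit diagonal entries of the Smith normal form of xI - A over ℚ[x]) are x^2 - 3x + 6, x^2 - 3x + 6, each dividing the next. The characteristic polynomial is their product, (x^2 - 3x + 6)^2.

The rational canonical form is the block-diagonal matrix of companion matrices C(f_i):
R = [[0, -6, 0, 0], [1, 3, 0, 0], [0, 0, 0, -6], [0, 0, 1, 3]].

Note the characteristic polynomial does not split into linear factors over ℚ, so A has no Jordan form over ℚ; the rational canonical form exists over any field.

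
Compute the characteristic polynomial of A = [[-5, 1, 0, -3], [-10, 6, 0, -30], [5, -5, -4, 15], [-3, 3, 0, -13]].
χ_A(x) = (x + 4)^4

xI - A = [[x + 5, -1, 0, 3], [10, x - 6, 0, 30], [-5, 5, x + 4, -15], [3, -3, 0, x + 13]].

Expanding det(xI - A) along the first row:
det(xI - A) = + (x + 5)·det([[x - 6, 0, 30], [5, x + 4, -15], [-3, 0, x + 13]]) - (-1)·det([[10, 0, 30], [-5, x + 4, -15], [3, 0, x + 13]]) + (0)·det([[10, x - 6, 30], [-5, 5, -15], [3, -3, x + 13]]) - (3)·det([[10, x - 6, 0], [-5, 5, x + 4], [3, -3, 0]]).

Evaluating gives χ_A(x) = x^4 + 16x^3 + 96x^2 + 256x + 256 = (x + 4)^4.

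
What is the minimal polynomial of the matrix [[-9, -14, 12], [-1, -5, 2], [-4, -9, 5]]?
m_A(x) = (x + 3)^3

The characteristic polynomial factors as (x + 3)^3. The minimal polynomial is ∏(x - λ)^{k_λ} where k_λ is the size of the largest Jordan block at λ.

For λ = -3: rank(A + 3I) = 2, and the largest Jordan block has size 3 (the smallest k with rank((A + 3I)^k) = rank((A + 3I)^(k+1))).

So m_A(x) = (x + 3)^3.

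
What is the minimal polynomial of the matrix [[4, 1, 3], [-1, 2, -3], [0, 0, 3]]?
m_A(x) = (x - 3)^2

The characteristic polynomial factors as (x - 3)^3. The minimal polynomial is ∏(x - λ)^{k_λ} where k_λ is the size of the largest Jordan block at λ.

For λ = 3: rank(A - 3I) = 1, and the largest Jordan block has size 2 (the smallest k with rank((A - 3I)^k) = rank((A - 3I)^(k+1))).

So m_A(x) = (x - 3)^2.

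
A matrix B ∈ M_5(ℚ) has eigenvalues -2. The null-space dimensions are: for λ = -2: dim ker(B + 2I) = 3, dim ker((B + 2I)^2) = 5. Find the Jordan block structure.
Jordan blocks: (-2, 2), (-2, 2), (-2, 1)

λ = -2: successive nullity increments [3, 2] count blocks of size ≥ k; block sizes are [2, 2, 1].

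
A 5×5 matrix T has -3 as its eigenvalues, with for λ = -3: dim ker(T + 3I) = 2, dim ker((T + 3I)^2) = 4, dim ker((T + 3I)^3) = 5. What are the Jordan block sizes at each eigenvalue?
Jordan blocks: (-3, 3), (-3, 2)

λ = -3: successive nullity increments [2, 2, 1] count blocks of size ≥ k; block sizes are [3, 2].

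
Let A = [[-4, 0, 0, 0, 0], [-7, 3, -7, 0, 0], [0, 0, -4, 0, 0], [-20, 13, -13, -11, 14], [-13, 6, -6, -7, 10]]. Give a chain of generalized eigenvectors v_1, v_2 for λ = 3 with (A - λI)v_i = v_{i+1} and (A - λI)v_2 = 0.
v_1 = [[0, 1, 0, 3, 2]]^T, v_2 = [[0, 0, 0, -1, -1]]^T

We seek v_1 ∈ ker((A - 3I)^2) \ ker(A - 3I), then set v_{i+1} = (A - 3I) v_i.

One such chain is v_1 = [[0, 1, 0, 3, 2]]^T, v_2 = [[0, 0, 0, -1, -1]]^T. Check: (A - 3I) v_2 = [[0, 0, 0, 0, 0]]^T = 0.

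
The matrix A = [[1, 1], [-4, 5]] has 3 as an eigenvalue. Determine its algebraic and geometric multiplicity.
The characteristic polynomial is (x - 3)^2, so the factor x - 3 appears with exponent 2: the algebraic multiplicity is 2.

rank(A - 3I) = 1, so the eigenspace has dimension 2 - 1 = 1: the geometric multiplicity is 1.

Since 1 < 2, A is not diagonalizable.

algebraic multiplicity 2, geometric multiplicity 1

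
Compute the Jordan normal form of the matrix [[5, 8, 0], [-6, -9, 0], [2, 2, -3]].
J = [[-3, 0, 0], [0, -3, 0], [0, 0, -1]]

The characteristic polynomial is det(xI - A) = (x + 1)(x + 3)^2, so the eigenvalues are -3 (algebraic multiplicity 2), -1 (algebraic multiplicity 1).

For λ = -3: rank(A + 3I) = 1. The eigenspace has dimension 3 - 1 = 2, so there are 2 Jordan blocks; the rank sequence gives block sizes [1, 1].

For λ = -1: algebraic multiplicity 1 gives one 1×1 block.

Assembling the blocks gives the Jordan form J above.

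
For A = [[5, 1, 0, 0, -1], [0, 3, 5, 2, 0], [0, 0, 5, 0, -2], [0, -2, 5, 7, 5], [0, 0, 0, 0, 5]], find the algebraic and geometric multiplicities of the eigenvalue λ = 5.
The characteristic polynomial is (x - 5)^5, so the factor x - 5 appears with exponent 5: the algebraic multiplicity is 5.

rank(A - 5I) = 3, so the eigenspace has dimension 5 - 3 = 2: the geometric multiplicity is 2.

Since 2 < 5, A is not diagonalizable.

algebraic multiplicity 5, geometric multiplicity 2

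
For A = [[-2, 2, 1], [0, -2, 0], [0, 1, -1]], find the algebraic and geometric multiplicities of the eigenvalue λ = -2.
The characteristic polynomial is (x + 1)(x + 2)^2, so the factor x + 2 appears with exponent 2: the algebraic multiplicity is 2.

rank(A + 2I) = 2, so the eigenspace has dimension 3 - 2 = 1: the geometric multiplicity is 1.

Since 1 < 2, A is not diagonalizable.

algebraic multiplicity 2, geometric multiplicity 1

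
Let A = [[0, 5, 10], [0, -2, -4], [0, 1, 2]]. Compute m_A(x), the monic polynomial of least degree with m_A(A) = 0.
The characteristic polynomial factors as x^3. The minimal polynomial is ∏(x - λ)^{k_λ} where k_λ is the size of the largest Jordan block at λ.

For λ = 0: rank(A) = 1, and the largest Jordan block has size 2 (the smallest k with rank(A^k) = rank(A^(k+1))).

So m_A(x) = x^2.

m_A(x) = x^2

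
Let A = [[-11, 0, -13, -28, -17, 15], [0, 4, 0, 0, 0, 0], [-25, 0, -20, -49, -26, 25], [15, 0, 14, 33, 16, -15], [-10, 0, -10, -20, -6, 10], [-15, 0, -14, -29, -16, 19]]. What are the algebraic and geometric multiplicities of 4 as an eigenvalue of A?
algebraic multiplicity 5, geometric multiplicity 4

The characteristic polynomial is (x - 4)^5(x + 1), so the factor x - 4 appears with exponent 5: the algebraic multiplicity is 5.

rank(A - 4I) = 2, so the eigenspace has dimension 6 - 2 = 4: the geometric multiplicity is 4.

Since 4 < 5, A is not diagonalizable.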